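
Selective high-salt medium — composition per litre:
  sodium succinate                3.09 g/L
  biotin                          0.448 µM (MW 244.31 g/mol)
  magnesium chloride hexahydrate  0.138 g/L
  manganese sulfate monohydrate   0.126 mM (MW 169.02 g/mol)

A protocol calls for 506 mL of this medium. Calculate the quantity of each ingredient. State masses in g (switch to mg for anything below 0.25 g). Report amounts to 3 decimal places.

Target volume = 506 mL = 0.506 L.
sodium succinate: 3.09 g/L × 0.506 L = 1.564 g
biotin: 0.448 µmol/L × 244.31 g/mol × 0.506 L ÷ 1000 = 0.055 mg
magnesium chloride hexahydrate: 0.138 g/L × 0.506 L = 0.069828 g = 69.828 mg
manganese sulfate monohydrate: 0.126 mmol/L × 169.02 mg/mmol × 0.506 L = 10.776 mg

sodium succinate 1.564 g; biotin 0.055 mg; magnesium chloride hexahydrate 69.828 mg; manganese sulfate monohydrate 10.776 mg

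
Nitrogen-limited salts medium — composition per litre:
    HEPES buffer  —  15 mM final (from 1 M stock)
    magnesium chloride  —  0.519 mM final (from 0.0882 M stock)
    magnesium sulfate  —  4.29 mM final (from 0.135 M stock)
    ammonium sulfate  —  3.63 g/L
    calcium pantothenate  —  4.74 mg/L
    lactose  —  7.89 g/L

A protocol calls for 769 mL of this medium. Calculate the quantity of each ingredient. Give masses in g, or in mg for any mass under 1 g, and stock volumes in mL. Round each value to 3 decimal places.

HEPES buffer 11.535 mL; magnesium chloride 4.525 mL; magnesium sulfate 24.437 mL; ammonium sulfate 2.791 g; calcium pantothenate 3.645 mg; lactose 6.067 g

Scale factor relative to 1 L: 0.769.
HEPES buffer: C1V1 = C2V2 → 15 mM × 769 mL ÷ 1000 mM = 11.535 mL
magnesium chloride: dilute stock: 0.519 mM × 769 mL ÷ 88.2 mM = 4.525 mL
magnesium sulfate: dilute stock: 4.29 mM × 769 mL ÷ 135 mM = 24.437 mL
ammonium sulfate: 3.63 g/L × 0.769 L = 2.791 g
calcium pantothenate: 4.74 mg/L × 0.769 L = 3.645 mg
lactose: 7.89 g/L × 0.769 L = 6.067 g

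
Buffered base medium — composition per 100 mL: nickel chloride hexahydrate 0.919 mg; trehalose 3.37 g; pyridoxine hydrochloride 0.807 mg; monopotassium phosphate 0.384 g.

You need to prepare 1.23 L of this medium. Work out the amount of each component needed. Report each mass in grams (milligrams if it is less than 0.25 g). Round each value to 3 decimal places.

nickel chloride hexahydrate 11.304 mg; trehalose 41.451 g; pyridoxine hydrochloride 9.926 mg; monopotassium phosphate 4.723 g

Ratio of target to recipe volume: 1230 / 100 = 12.3.
nickel chloride hexahydrate: 0.919 mg × (1230 mL / 100 mL) = 11.304 mg
trehalose: 3.37 g × (1230 mL / 100 mL) = 41.451 g
pyridoxine hydrochloride: 0.807 mg × (1230 mL / 100 mL) = 9.926 mg
monopotassium phosphate: 0.384 g × (1230 mL / 100 mL) = 4.723 g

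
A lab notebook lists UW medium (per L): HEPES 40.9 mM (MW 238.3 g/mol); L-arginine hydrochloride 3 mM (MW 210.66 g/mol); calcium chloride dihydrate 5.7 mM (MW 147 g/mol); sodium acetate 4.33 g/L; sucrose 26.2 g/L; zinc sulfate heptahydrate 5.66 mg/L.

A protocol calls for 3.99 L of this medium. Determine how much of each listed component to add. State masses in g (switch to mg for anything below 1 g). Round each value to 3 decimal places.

HEPES 38.888 g; L-arginine hydrochloride 2.522 g; calcium chloride dihydrate 3.343 g; sodium acetate 17.277 g; sucrose 104.538 g; zinc sulfate heptahydrate 22.583 mg

Scale factor relative to 1 L: 3.99.
HEPES: 40.9 mmol/L × 238.3 g/mol × 3.99 L ÷ 1000 = 38.888 g
L-arginine hydrochloride: 3 mmol/L × 210.66 g/mol × 3.99 L ÷ 1000 = 2.522 g
calcium chloride dihydrate: 5.7 mmol/L × 147 g/mol × 3.99 L ÷ 1000 = 3.343 g
sodium acetate: 4.33 g/L × 3.99 L = 17.277 g
sucrose: 26.2 g/L × 3.99 L = 104.538 g
zinc sulfate heptahydrate: 5.66 mg/L × 3.99 L = 22.583 mg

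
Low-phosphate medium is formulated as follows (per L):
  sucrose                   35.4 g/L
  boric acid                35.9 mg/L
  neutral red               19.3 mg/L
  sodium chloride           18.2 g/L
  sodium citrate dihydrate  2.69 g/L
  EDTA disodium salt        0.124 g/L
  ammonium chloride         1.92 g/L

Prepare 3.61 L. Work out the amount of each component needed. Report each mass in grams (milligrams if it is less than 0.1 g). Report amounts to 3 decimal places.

Scale factor relative to 1 L: 3.61.
sucrose: 35.4 g/L × 3.61 L = 127.794 g
boric acid: 35.9 mg/L × 3.61 L = 129.599 mg = 0.130 g
neutral red: 19.3 mg/L × 3.61 L = 69.673 mg
sodium chloride: 18.2 g/L × 3.61 L = 65.702 g
sodium citrate dihydrate: 2.69 g/L × 3.61 L = 9.711 g
EDTA disodium salt: 0.124 g/L × 3.61 L = 0.448 g
ammonium chloride: 1.92 g/L × 3.61 L = 6.931 g

sucrose 127.794 g; boric acid 0.130 g; neutral red 69.673 mg; sodium chloride 65.702 g; sodium citrate dihydrate 9.711 g; EDTA disodium salt 0.448 g; ammonium chloride 6.931 g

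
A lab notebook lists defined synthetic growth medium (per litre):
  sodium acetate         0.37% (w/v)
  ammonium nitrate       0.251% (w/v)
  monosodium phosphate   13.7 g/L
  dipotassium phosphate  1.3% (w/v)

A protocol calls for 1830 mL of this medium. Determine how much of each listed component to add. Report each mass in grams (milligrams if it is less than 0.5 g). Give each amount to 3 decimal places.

sodium acetate 6.771 g; ammonium nitrate 4.593 g; monosodium phosphate 25.071 g; dipotassium phosphate 23.790 g

Working volume: 1830 mL = 1.83 L.
sodium acetate: 0.37% w/v = 3.7 g/L → 3.7 × 1.83 L = 6.771 g
ammonium nitrate: 0.251% w/v = 2.51 g/L → 2.51 × 1.83 L = 4.593 g
monosodium phosphate: 13.7 g/L × 1.83 L = 25.071 g
dipotassium phosphate: 1.3 g per 100 mL × 1830 mL ÷ 100 = 23.790 g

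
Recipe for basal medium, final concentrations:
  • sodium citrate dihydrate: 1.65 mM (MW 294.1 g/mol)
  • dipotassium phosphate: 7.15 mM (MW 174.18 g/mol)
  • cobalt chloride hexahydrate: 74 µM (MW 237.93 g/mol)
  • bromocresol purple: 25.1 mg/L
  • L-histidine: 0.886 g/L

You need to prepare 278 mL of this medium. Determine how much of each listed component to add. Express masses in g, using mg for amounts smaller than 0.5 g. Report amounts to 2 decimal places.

sodium citrate dihydrate 134.90 mg; dipotassium phosphate 346.22 mg; cobalt chloride hexahydrate 4.89 mg; bromocresol purple 6.98 mg; L-histidine 246.31 mg

Working volume: 278 mL = 0.278 L.
sodium citrate dihydrate: 1.65 mmol/L × 294.1 mg/mmol × 0.278 L = 134.90 mg
dipotassium phosphate: 7.15 mmol/L × 174.18 mg/mmol × 0.278 L = 346.22 mg
cobalt chloride hexahydrate: 74 µmol/L × 237.93 g/mol × 0.278 L ÷ 1000 = 4.89 mg
bromocresol purple: 25.1 mg/L × 0.278 L = 6.98 mg
L-histidine: 0.886 g/L × 0.278 L = 0.246308 g = 246.31 mg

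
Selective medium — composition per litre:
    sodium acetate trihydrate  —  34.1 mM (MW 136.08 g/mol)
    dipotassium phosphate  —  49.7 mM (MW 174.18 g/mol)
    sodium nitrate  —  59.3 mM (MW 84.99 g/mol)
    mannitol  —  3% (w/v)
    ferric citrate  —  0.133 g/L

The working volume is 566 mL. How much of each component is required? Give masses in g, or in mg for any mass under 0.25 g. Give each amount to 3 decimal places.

Target volume = 566 mL = 0.566 L.
sodium acetate trihydrate: 34.1 mmol/L × 136.08 g/mol × 0.566 L ÷ 1000 = 2.626 g
dipotassium phosphate: 49.7 mmol/L × 174.18 g/mol × 0.566 L ÷ 1000 = 4.900 g
sodium nitrate: 59.3 mmol/L × 84.99 g/mol × 0.566 L ÷ 1000 = 2.853 g
mannitol: 3 g per 100 mL × 566 mL ÷ 100 = 16.980 g
ferric citrate: 0.133 g/L × 0.566 L = 0.075278 g = 75.278 mg

sodium acetate trihydrate 2.626 g; dipotassium phosphate 4.900 g; sodium nitrate 2.853 g; mannitol 16.980 g; ferric citrate 75.278 mg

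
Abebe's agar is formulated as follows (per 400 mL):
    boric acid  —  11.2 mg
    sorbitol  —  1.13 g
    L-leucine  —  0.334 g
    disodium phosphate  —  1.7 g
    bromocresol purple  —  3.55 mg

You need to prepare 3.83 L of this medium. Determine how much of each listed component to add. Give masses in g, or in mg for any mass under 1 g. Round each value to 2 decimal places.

Ratio of target to recipe volume: 3830 / 400 = 9.575.
boric acid: 11.2 mg × (3830 mL / 400 mL) = 107.24 mg
sorbitol: 1.13 g × (3830 mL / 400 mL) = 10.82 g
L-leucine: 0.334 g × (3830 mL / 400 mL) = 3.20 g
disodium phosphate: 1.7 g × (3830 mL / 400 mL) = 16.28 g
bromocresol purple: 3.55 mg × (3830 mL / 400 mL) = 33.99 mg

boric acid 107.24 mg; sorbitol 10.82 g; L-leucine 3.20 g; disodium phosphate 16.28 g; bromocresol purple 33.99 mg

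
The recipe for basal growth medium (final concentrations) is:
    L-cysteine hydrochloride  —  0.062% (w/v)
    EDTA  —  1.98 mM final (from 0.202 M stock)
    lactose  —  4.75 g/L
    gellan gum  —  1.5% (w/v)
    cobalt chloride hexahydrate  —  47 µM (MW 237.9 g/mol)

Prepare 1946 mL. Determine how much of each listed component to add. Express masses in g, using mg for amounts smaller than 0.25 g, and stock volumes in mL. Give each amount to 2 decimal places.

Scale factor relative to 1 L: 1.946.
L-cysteine hydrochloride: 0.062% w/v = 0.62 g/L → 0.62 × 1.946 L = 1.21 g
EDTA: C1V1 = C2V2 → 1.98 mM × 1946 mL ÷ 202 mM = 19.07 mL
lactose: 4.75 g/L × 1.946 L = 9.24 g
gellan gum: 1.5 g per 100 mL × 1946 mL ÷ 100 = 29.19 g
cobalt chloride hexahydrate: 47 µmol/L × 237.9 g/mol × 1.946 L ÷ 1000 = 21.76 mg

L-cysteine hydrochloride 1.21 g; EDTA 19.07 mL; lactose 9.24 g; gellan gum 29.19 g; cobalt chloride hexahydrate 21.76 mg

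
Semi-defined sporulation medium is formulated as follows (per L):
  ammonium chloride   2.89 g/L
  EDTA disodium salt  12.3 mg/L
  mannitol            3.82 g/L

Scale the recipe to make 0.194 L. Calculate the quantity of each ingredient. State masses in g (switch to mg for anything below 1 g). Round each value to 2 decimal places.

ammonium chloride 560.66 mg; EDTA disodium salt 2.39 mg; mannitol 741.08 mg

Working volume: 0.194 L.
ammonium chloride: 2.89 g/L × 0.194 L = 0.56066 g = 560.66 mg
EDTA disodium salt: 12.3 mg/L × 0.194 L = 2.39 mg
mannitol: 3.82 g/L × 0.194 L = 0.74108 g = 741.08 mg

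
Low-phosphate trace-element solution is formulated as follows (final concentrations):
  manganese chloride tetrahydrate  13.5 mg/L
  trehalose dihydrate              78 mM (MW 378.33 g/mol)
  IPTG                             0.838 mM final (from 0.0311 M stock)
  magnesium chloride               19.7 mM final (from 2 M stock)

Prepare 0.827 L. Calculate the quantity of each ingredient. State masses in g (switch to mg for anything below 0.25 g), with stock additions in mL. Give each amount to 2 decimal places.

manganese chloride tetrahydrate 11.16 mg; trehalose dihydrate 24.40 g; IPTG 22.28 mL; magnesium chloride 8.15 mL

Working volume: 0.827 L.
manganese chloride tetrahydrate: 13.5 mg/L × 0.827 L = 11.16 mg
trehalose dihydrate: 78 mmol/L × 378.33 g/mol × 0.827 L ÷ 1000 = 24.40 g
IPTG: C1V1 = C2V2 → 0.838 mM × 827 mL ÷ 31.1 mM = 22.28 mL
magnesium chloride: V = C2·V2/C1 = 19.7 mM × 827 mL ÷ 2000 mM = 8.15 mL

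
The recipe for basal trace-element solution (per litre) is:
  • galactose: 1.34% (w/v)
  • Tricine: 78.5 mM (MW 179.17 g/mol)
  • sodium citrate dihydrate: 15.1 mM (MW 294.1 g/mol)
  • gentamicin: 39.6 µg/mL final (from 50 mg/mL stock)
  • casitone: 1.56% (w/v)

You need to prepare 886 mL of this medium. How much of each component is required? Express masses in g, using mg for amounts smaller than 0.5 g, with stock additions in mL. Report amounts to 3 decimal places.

Working volume: 886 mL = 0.886 L.
galactose: 1.34 g per 100 mL × 886 mL ÷ 100 = 11.872 g
Tricine: 78.5 mmol/L × 179.17 g/mol × 0.886 L ÷ 1000 = 12.461 g
sodium citrate dihydrate: 15.1 mmol/L × 294.1 g/mol × 0.886 L ÷ 1000 = 3.935 g
gentamicin: dilute stock: 39.6 µg/mL × 886 mL ÷ 50000 µg/mL = 0.702 mL
casitone: 1.56% w/v = 15.6 g/L → 15.6 × 0.886 L = 13.822 g

galactose 11.872 g; Tricine 12.461 g; sodium citrate dihydrate 3.935 g; gentamicin 0.702 mL; casitone 13.822 g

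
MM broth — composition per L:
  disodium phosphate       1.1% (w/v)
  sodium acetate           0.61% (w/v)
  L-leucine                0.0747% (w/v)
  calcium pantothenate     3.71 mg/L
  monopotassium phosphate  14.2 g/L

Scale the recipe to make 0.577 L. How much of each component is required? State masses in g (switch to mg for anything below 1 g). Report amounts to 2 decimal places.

disodium phosphate 6.35 g; sodium acetate 3.52 g; L-leucine 431.02 mg; calcium pantothenate 2.14 mg; monopotassium phosphate 8.19 g

Scale factor relative to 1 L: 0.577.
disodium phosphate: 1.1% w/v = 11 g/L → 11 × 0.577 L = 6.35 g
sodium acetate: 0.61% w/v = 6.1 g/L → 6.1 × 0.577 L = 3.52 g
L-leucine: 0.0747 g per 100 mL × 577 mL ÷ 100 = 0.431019 g = 431.02 mg
calcium pantothenate: 3.71 mg/L × 0.577 L = 2.14 mg
monopotassium phosphate: 14.2 g/L × 0.577 L = 8.19 g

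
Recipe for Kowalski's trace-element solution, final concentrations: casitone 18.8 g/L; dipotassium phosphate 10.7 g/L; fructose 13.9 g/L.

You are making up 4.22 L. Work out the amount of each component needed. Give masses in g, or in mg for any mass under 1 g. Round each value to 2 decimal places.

Scale factor relative to 1 L: 4.22.
casitone: 18.8 g/L × 4.22 L = 79.34 g
dipotassium phosphate: 10.7 g/L × 4.22 L = 45.15 g
fructose: 13.9 g/L × 4.22 L = 58.66 g

casitone 79.34 g; dipotassium phosphate 45.15 g; fructose 58.66 g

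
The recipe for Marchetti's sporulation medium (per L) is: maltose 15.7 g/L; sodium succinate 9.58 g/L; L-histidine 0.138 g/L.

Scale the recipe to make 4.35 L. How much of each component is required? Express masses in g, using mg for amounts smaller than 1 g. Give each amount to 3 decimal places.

maltose 68.295 g; sodium succinate 41.673 g; L-histidine 600.300 mg

Working volume: 4.35 L.
maltose: 15.7 g/L × 4.35 L = 68.295 g
sodium succinate: 9.58 g/L × 4.35 L = 41.673 g
L-histidine: 0.138 g/L × 4.35 L = 0.6003 g = 600.300 mg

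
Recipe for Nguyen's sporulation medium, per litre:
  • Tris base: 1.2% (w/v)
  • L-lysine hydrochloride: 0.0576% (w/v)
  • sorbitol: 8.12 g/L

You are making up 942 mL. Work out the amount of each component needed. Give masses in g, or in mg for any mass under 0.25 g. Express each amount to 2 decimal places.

Tris base 11.30 g; L-lysine hydrochloride 0.54 g; sorbitol 7.65 g

Target volume = 942 mL = 0.942 L.
Tris base: 1.2% w/v = 12 g/L → 12 × 0.942 L = 11.30 g
L-lysine hydrochloride: 0.0576 g per 100 mL × 942 mL ÷ 100 = 0.54 g
sorbitol: 8.12 g/L × 0.942 L = 7.65 g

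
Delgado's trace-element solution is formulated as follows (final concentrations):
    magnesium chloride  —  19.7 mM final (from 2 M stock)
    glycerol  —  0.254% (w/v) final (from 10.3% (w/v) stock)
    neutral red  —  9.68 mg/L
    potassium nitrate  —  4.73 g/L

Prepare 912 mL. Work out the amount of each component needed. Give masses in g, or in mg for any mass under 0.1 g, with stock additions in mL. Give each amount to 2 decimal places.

Working volume: 912 mL = 0.912 L.
magnesium chloride: V = C2·V2/C1 = 19.7 mM × 912 mL ÷ 2000 mM = 8.98 mL
glycerol: V = C2·V2/C1 = 0.254% ÷ 10.3% × 912 mL = 22.49 mL
neutral red: 9.68 mg/L × 0.912 L = 8.83 mg
potassium nitrate: 4.73 g/L × 0.912 L = 4.31 g

magnesium chloride 8.98 mL; glycerol 22.49 mL; neutral red 8.83 mg; potassium nitrate 4.31 g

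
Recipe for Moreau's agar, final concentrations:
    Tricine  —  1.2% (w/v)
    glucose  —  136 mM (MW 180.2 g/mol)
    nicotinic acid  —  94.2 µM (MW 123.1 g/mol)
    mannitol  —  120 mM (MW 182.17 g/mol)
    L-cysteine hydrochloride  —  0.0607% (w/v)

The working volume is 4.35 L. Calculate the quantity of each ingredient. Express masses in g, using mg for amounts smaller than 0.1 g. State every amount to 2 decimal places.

Working volume: 4.35 L.
Tricine: 1.2 g per 100 mL × 4350 mL ÷ 100 = 52.20 g
glucose: 136 mmol/L × 180.2 g/mol × 4.35 L ÷ 1000 = 106.61 g
nicotinic acid: 94.2 µmol/L × 123.1 g/mol × 4.35 L ÷ 1000 = 50.44 mg
mannitol: 120 mmol/L × 182.17 g/mol × 4.35 L ÷ 1000 = 95.09 g
L-cysteine hydrochloride: 0.0607% w/v = 0.607 g/L → 0.607 × 4.35 L = 2.64 g

Tricine 52.20 g; glucose 106.61 g; nicotinic acid 50.44 mg; mannitol 95.09 g; L-cysteine hydrochloride 2.64 g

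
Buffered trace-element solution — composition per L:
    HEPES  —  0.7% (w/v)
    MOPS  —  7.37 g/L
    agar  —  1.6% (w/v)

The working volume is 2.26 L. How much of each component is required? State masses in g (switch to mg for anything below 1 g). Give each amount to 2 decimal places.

HEPES 15.82 g; MOPS 16.66 g; agar 36.16 g

Working volume: 2.26 L.
HEPES: 0.7 g per 100 mL × 2260 mL ÷ 100 = 15.82 g
MOPS: 7.37 g/L × 2.26 L = 16.66 g
agar: 1.6% w/v = 16 g/L → 16 × 2.26 L = 36.16 g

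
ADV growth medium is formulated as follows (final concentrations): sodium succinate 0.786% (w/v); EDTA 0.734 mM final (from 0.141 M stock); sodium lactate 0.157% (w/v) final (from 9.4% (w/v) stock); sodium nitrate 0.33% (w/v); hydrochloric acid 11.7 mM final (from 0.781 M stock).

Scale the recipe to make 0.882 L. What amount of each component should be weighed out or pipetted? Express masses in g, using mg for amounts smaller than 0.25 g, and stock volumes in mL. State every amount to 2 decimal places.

Scale factor relative to 1 L: 0.882.
sodium succinate: 0.786 g per 100 mL × 882 mL ÷ 100 = 6.93 g
EDTA: C1V1 = C2V2 → 0.734 mM × 882 mL ÷ 141 mM = 4.59 mL
sodium lactate: V = C2·V2/C1 = 0.157% ÷ 9.4% × 882 mL = 14.73 mL
sodium nitrate: 0.33 g per 100 mL × 882 mL ÷ 100 = 2.91 g
hydrochloric acid: V = C2·V2/C1 = 11.7 mM × 882 mL ÷ 781 mM = 13.21 mL

sodium succinate 6.93 g; EDTA 4.59 mL; sodium lactate 14.73 mL; sodium nitrate 2.91 g; hydrochloric acid 13.21 mL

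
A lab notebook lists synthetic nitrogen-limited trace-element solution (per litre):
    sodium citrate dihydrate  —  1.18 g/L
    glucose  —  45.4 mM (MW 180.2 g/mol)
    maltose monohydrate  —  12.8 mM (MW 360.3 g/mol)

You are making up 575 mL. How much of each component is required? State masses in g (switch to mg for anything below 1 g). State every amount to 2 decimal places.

sodium citrate dihydrate 678.50 mg; glucose 4.70 g; maltose monohydrate 2.65 g

Target volume = 575 mL = 0.575 L.
sodium citrate dihydrate: 1.18 g/L × 0.575 L = 0.6785 g = 678.50 mg
glucose: 45.4 mmol/L × 180.2 g/mol × 0.575 L ÷ 1000 = 4.70 g
maltose monohydrate: 12.8 mmol/L × 360.3 g/mol × 0.575 L ÷ 1000 = 2.65 g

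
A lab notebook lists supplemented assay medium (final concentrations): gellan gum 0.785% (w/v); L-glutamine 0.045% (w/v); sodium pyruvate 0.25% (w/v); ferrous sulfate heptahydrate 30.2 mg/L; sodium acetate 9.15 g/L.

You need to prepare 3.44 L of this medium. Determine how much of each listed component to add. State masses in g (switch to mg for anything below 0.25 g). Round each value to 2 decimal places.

Working volume: 3.44 L.
gellan gum: 0.785 g per 100 mL × 3440 mL ÷ 100 = 27.00 g
L-glutamine: 0.045% w/v = 0.45 g/L → 0.45 × 3.44 L = 1.55 g
sodium pyruvate: 0.25 g per 100 mL × 3440 mL ÷ 100 = 8.60 g
ferrous sulfate heptahydrate: 30.2 mg/L × 3.44 L = 103.89 mg
sodium acetate: 9.15 g/L × 3.44 L = 31.48 g

gellan gum 27.00 g; L-glutamine 1.55 g; sodium pyruvate 8.60 g; ferrous sulfate heptahydrate 103.89 mg; sodium acetate 31.48 g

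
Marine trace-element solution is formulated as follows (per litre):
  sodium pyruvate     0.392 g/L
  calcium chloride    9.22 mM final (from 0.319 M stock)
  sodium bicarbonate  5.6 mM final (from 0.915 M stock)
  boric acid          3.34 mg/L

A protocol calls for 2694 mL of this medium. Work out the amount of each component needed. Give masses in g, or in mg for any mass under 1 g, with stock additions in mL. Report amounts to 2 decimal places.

sodium pyruvate 1.06 g; calcium chloride 77.86 mL; sodium bicarbonate 16.49 mL; boric acid 9.00 mg

Working volume: 2694 mL = 2.694 L.
sodium pyruvate: 0.392 g/L × 2.694 L = 1.06 g
calcium chloride: C1V1 = C2V2 → 9.22 mM × 2694 mL ÷ 319 mM = 77.86 mL
sodium bicarbonate: C1V1 = C2V2 → 5.6 mM × 2694 mL ÷ 915 mM = 16.49 mL
boric acid: 3.34 mg/L × 2.694 L = 9.00 mg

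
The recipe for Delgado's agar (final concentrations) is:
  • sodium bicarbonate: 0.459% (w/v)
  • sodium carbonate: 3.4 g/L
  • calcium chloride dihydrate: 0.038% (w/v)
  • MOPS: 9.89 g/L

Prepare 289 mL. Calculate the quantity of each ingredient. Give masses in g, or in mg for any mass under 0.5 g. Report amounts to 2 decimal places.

Working volume: 289 mL = 0.289 L.
sodium bicarbonate: 0.459 g per 100 mL × 289 mL ÷ 100 = 1.33 g
sodium carbonate: 3.4 g/L × 0.289 L = 0.98 g
calcium chloride dihydrate: 0.038% w/v = 0.38 g/L → 0.38 × 0.289 L = 0.10982 g = 109.82 mg
MOPS: 9.89 g/L × 0.289 L = 2.86 g

sodium bicarbonate 1.33 g; sodium carbonate 0.98 g; calcium chloride dihydrate 109.82 mg; MOPS 2.86 g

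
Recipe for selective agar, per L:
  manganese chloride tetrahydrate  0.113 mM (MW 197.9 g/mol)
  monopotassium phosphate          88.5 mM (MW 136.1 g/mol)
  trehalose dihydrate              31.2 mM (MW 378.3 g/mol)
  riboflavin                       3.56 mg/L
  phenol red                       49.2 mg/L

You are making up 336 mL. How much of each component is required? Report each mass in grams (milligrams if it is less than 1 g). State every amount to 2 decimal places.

manganese chloride tetrahydrate 7.51 mg; monopotassium phosphate 4.05 g; trehalose dihydrate 3.97 g; riboflavin 1.20 mg; phenol red 16.53 mg

Scale factor relative to 1 L: 0.336.
manganese chloride tetrahydrate: 0.113 mmol/L × 197.9 mg/mmol × 0.336 L = 7.51 mg
monopotassium phosphate: 88.5 mmol/L × 136.1 g/mol × 0.336 L ÷ 1000 = 4.05 g
trehalose dihydrate: 31.2 mmol/L × 378.3 g/mol × 0.336 L ÷ 1000 = 3.97 g
riboflavin: 3.56 mg/L × 0.336 L = 1.20 mg
phenol red: 49.2 mg/L × 0.336 L = 16.53 mg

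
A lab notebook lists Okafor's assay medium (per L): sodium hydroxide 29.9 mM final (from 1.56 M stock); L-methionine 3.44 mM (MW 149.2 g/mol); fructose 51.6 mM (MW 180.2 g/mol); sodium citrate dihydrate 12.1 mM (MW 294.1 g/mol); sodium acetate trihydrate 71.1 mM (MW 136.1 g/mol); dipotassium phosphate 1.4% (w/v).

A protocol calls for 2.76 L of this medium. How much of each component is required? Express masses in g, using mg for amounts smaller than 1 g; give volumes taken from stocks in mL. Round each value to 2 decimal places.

sodium hydroxide 52.90 mL; L-methionine 1.42 g; fructose 25.66 g; sodium citrate dihydrate 9.82 g; sodium acetate trihydrate 26.71 g; dipotassium phosphate 38.64 g

Working volume: 2.76 L.
sodium hydroxide: C1V1 = C2V2 → 29.9 mM × 2760 mL ÷ 1560 mM = 52.90 mL
L-methionine: 3.44 mmol/L × 149.2 g/mol × 2.76 L ÷ 1000 = 1.42 g
fructose: 51.6 mmol/L × 180.2 g/mol × 2.76 L ÷ 1000 = 25.66 g
sodium citrate dihydrate: 12.1 mmol/L × 294.1 g/mol × 2.76 L ÷ 1000 = 9.82 g
sodium acetate trihydrate: 71.1 mmol/L × 136.1 g/mol × 2.76 L ÷ 1000 = 26.71 g
dipotassium phosphate: 1.4% w/v = 14 g/L → 14 × 2.76 L = 38.64 g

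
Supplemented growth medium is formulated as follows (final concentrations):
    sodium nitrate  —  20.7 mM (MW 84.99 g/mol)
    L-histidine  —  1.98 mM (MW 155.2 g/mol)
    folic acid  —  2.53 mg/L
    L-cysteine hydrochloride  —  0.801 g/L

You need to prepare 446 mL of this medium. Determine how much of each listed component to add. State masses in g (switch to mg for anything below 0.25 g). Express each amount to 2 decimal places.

Scale factor relative to 1 L: 0.446.
sodium nitrate: 20.7 mmol/L × 84.99 g/mol × 0.446 L ÷ 1000 = 0.78 g
L-histidine: 1.98 mmol/L × 155.2 mg/mmol × 0.446 L = 137.05 mg
folic acid: 2.53 mg/L × 0.446 L = 1.13 mg
L-cysteine hydrochloride: 0.801 g/L × 0.446 L = 0.36 g

sodium nitrate 0.78 g; L-histidine 137.05 mg; folic acid 1.13 mg; L-cysteine hydrochloride 0.36 g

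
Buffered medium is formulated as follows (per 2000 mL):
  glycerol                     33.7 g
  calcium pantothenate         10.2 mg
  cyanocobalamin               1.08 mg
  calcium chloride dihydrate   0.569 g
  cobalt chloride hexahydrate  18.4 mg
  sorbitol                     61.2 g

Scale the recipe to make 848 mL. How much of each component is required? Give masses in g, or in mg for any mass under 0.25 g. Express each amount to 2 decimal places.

Scale factor = 848 mL / 2000 mL = 0.424.
glycerol: 33.7 g × (848 mL / 2000 mL) = 14.29 g
calcium pantothenate: 10.2 mg × (848 mL / 2000 mL) = 4.32 mg
cyanocobalamin: 1.08 mg × (848 mL / 2000 mL) = 0.46 mg
calcium chloride dihydrate: 0.569 g × (848 mL / 2000 mL) = 0.241256 g = 241.26 mg
cobalt chloride hexahydrate: 18.4 mg × (848 mL / 2000 mL) = 7.80 mg
sorbitol: 61.2 g × (848 mL / 2000 mL) = 25.95 g

glycerol 14.29 g; calcium pantothenate 4.32 mg; cyanocobalamin 0.46 mg; calcium chloride dihydrate 241.26 mg; cobalt chloride hexahydrate 7.80 mg; sorbitol 25.95 g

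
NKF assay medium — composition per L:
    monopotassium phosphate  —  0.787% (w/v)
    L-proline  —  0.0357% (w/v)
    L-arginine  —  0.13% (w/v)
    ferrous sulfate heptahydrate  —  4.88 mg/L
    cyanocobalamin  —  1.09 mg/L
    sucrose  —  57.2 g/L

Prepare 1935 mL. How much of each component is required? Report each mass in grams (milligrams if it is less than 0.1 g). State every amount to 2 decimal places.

Working volume: 1935 mL = 1.935 L.
monopotassium phosphate: 0.787 g per 100 mL × 1935 mL ÷ 100 = 15.23 g
L-proline: 0.0357 g per 100 mL × 1935 mL ÷ 100 = 0.69 g
L-arginine: 0.13% w/v = 1.3 g/L → 1.3 × 1.935 L = 2.52 g
ferrous sulfate heptahydrate: 4.88 mg/L × 1.935 L = 9.44 mg
cyanocobalamin: 1.09 mg/L × 1.935 L = 2.11 mg
sucrose: 57.2 g/L × 1.935 L = 110.68 g

monopotassium phosphate 15.23 g; L-proline 0.69 g; L-arginine 2.52 g; ferrous sulfate heptahydrate 9.44 mg; cyanocobalamin 2.11 mg; sucrose 110.68 g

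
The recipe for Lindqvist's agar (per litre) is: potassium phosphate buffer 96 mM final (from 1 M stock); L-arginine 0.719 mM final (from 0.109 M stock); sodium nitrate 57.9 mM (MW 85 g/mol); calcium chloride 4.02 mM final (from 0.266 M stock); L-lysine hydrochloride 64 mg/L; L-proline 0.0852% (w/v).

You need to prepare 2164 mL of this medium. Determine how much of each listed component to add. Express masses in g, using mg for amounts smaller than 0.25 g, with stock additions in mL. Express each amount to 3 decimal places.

Working volume: 2164 mL = 2.164 L.
potassium phosphate buffer: dilute stock: 96 mM × 2164 mL ÷ 1000 mM = 207.744 mL
L-arginine: V = C2·V2/C1 = 0.719 mM × 2164 mL ÷ 109 mM = 14.274 mL
sodium nitrate: 57.9 mmol/L × 85 g/mol × 2.164 L ÷ 1000 = 10.650 g
calcium chloride: C1V1 = C2V2 → 4.02 mM × 2164 mL ÷ 266 mM = 32.704 mL
L-lysine hydrochloride: 64 mg/L × 2.164 L = 138.496 mg
L-proline: 0.0852 g per 100 mL × 2164 mL ÷ 100 = 1.844 g

potassium phosphate buffer 207.744 mL; L-arginine 14.274 mL; sodium nitrate 10.650 g; calcium chloride 32.704 mL; L-lysine hydrochloride 138.496 mg; L-proline 1.844 g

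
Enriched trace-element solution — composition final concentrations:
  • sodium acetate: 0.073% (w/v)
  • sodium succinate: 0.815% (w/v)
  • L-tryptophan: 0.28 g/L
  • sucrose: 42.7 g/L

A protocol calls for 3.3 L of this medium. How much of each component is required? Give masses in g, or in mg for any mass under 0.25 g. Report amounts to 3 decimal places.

Working volume: 3.3 L.
sodium acetate: 0.073% w/v = 0.73 g/L → 0.73 × 3.3 L = 2.409 g
sodium succinate: 0.815 g per 100 mL × 3300 mL ÷ 100 = 26.895 g
L-tryptophan: 0.28 g/L × 3.3 L = 0.924 g
sucrose: 42.7 g/L × 3.3 L = 140.910 g

sodium acetate 2.409 g; sodium succinate 26.895 g; L-tryptophan 0.924 g; sucrose 140.910 g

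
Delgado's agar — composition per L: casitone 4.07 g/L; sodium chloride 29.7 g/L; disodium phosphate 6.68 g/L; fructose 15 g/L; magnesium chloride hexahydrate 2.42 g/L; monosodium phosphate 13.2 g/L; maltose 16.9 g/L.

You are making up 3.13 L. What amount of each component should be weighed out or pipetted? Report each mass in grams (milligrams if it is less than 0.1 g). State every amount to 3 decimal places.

Scale factor relative to 1 L: 3.13.
casitone: 4.07 g/L × 3.13 L = 12.739 g
sodium chloride: 29.7 g/L × 3.13 L = 92.961 g
disodium phosphate: 6.68 g/L × 3.13 L = 20.908 g
fructose: 15 g/L × 3.13 L = 46.950 g
magnesium chloride hexahydrate: 2.42 g/L × 3.13 L = 7.575 g
monosodium phosphate: 13.2 g/L × 3.13 L = 41.316 g
maltose: 16.9 g/L × 3.13 L = 52.897 g

casitone 12.739 g; sodium chloride 92.961 g; disodium phosphate 20.908 g; fructose 46.950 g; magnesium chloride hexahydrate 7.575 g; monosodium phosphate 41.316 g; maltose 52.897 g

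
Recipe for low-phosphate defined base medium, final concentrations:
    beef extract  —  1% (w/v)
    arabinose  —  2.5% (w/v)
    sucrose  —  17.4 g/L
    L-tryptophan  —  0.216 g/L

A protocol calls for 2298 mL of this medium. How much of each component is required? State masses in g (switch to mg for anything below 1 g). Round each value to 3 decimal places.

Working volume: 2298 mL = 2.298 L.
beef extract: 1 g per 100 mL × 2298 mL ÷ 100 = 22.980 g
arabinose: 2.5% w/v = 25 g/L → 25 × 2.298 L = 57.450 g
sucrose: 17.4 g/L × 2.298 L = 39.985 g
L-tryptophan: 0.216 g/L × 2.298 L = 0.496368 g = 496.368 mg

beef extract 22.980 g; arabinose 57.450 g; sucrose 39.985 g; L-tryptophan 496.368 mg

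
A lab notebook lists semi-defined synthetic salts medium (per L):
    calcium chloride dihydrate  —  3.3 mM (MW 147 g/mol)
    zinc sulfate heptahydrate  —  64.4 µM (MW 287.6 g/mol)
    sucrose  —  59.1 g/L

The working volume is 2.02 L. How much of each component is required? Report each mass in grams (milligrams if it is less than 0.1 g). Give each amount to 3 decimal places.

Working volume: 2.02 L.
calcium chloride dihydrate: 3.3 mmol/L × 147 g/mol × 2.02 L ÷ 1000 = 0.980 g
zinc sulfate heptahydrate: 64.4 µmol/L × 287.6 g/mol × 2.02 L ÷ 1000 = 37.413 mg
sucrose: 59.1 g/L × 2.02 L = 119.382 g

calcium chloride dihydrate 0.980 g; zinc sulfate heptahydrate 37.413 mg; sucrose 119.382 g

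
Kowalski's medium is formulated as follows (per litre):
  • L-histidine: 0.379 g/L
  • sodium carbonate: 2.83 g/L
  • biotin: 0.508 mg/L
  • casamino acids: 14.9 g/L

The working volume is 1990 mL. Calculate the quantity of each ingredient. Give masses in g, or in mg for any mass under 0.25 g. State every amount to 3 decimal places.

L-histidine 0.754 g; sodium carbonate 5.632 g; biotin 1.011 mg; casamino acids 29.651 g

Target volume = 1990 mL = 1.99 L.
L-histidine: 0.379 g/L × 1.99 L = 0.754 g
sodium carbonate: 2.83 g/L × 1.99 L = 5.632 g
biotin: 0.508 mg/L × 1.99 L = 1.011 mg
casamino acids: 14.9 g/L × 1.99 L = 29.651 g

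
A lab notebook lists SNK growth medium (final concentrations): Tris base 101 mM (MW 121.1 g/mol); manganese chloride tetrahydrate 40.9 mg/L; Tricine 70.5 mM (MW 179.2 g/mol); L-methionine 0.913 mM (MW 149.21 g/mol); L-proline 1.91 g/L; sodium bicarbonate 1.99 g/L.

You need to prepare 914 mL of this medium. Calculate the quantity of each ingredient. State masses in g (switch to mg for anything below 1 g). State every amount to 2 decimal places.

Working volume: 914 mL = 0.914 L.
Tris base: 101 mmol/L × 121.1 g/mol × 0.914 L ÷ 1000 = 11.18 g
manganese chloride tetrahydrate: 40.9 mg/L × 0.914 L = 37.38 mg
Tricine: 70.5 mmol/L × 179.2 g/mol × 0.914 L ÷ 1000 = 11.55 g
L-methionine: 0.913 mmol/L × 149.21 mg/mmol × 0.914 L = 124.51 mg
L-proline: 1.91 g/L × 0.914 L = 1.75 g
sodium bicarbonate: 1.99 g/L × 0.914 L = 1.82 g

Tris base 11.18 g; manganese chloride tetrahydrate 37.38 mg; Tricine 11.55 g; L-methionine 124.51 mg; L-proline 1.75 g; sodium bicarbonate 1.82 g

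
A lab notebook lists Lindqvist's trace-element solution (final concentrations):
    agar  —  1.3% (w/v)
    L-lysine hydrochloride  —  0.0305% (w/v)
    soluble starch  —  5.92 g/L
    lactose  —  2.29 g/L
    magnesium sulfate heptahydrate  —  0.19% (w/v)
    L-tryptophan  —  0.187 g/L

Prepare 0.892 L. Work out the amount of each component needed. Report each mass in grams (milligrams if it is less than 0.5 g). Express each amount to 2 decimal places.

agar 11.60 g; L-lysine hydrochloride 272.06 mg; soluble starch 5.28 g; lactose 2.04 g; magnesium sulfate heptahydrate 1.69 g; L-tryptophan 166.80 mg

Scale factor relative to 1 L: 0.892.
agar: 1.3% w/v = 13 g/L → 13 × 0.892 L = 11.60 g
L-lysine hydrochloride: 0.0305% w/v = 0.305 g/L → 0.305 × 0.892 L = 0.27206 g = 272.06 mg
soluble starch: 5.92 g/L × 0.892 L = 5.28 g
lactose: 2.29 g/L × 0.892 L = 2.04 g
magnesium sulfate heptahydrate: 0.19% w/v = 1.9 g/L → 1.9 × 0.892 L = 1.69 g
L-tryptophan: 0.187 g/L × 0.892 L = 0.166804 g = 166.80 mg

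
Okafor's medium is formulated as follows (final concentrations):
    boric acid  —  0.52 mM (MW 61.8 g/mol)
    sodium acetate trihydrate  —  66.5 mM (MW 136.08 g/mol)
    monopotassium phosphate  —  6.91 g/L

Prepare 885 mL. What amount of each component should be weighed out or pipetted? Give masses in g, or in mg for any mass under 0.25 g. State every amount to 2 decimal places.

boric acid 28.44 mg; sodium acetate trihydrate 8.01 g; monopotassium phosphate 6.12 g

Scale factor relative to 1 L: 0.885.
boric acid: 0.52 mmol/L × 61.8 mg/mmol × 0.885 L = 28.44 mg
sodium acetate trihydrate: 66.5 mmol/L × 136.08 g/mol × 0.885 L ÷ 1000 = 8.01 g
monopotassium phosphate: 6.91 g/L × 0.885 L = 6.12 g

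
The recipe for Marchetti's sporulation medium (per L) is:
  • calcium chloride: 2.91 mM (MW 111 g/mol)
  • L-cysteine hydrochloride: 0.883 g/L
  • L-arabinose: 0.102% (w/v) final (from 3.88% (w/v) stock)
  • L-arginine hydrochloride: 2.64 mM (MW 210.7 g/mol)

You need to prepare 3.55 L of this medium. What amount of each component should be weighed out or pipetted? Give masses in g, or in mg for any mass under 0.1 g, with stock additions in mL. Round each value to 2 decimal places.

calcium chloride 1.15 g; L-cysteine hydrochloride 3.13 g; L-arabinose 93.32 mL; L-arginine hydrochloride 1.97 g

Scale factor relative to 1 L: 3.55.
calcium chloride: 2.91 mmol/L × 111 g/mol × 3.55 L ÷ 1000 = 1.15 g
L-cysteine hydrochloride: 0.883 g/L × 3.55 L = 3.13 g
L-arabinose: dilute stock: 0.102% ÷ 3.88% × 3550 mL = 93.32 mL
L-arginine hydrochloride: 2.64 mmol/L × 210.7 g/mol × 3.55 L ÷ 1000 = 1.97 g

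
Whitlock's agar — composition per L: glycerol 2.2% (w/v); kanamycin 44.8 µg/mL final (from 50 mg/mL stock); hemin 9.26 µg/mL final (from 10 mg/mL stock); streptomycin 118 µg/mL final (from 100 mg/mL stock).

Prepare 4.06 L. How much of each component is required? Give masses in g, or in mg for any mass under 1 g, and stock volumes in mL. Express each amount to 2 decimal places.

glycerol 89.32 g; kanamycin 3.64 mL; hemin 3.76 mL; streptomycin 4.79 mL

Scale factor relative to 1 L: 4.06.
glycerol: 2.2% w/v = 22 g/L → 22 × 4.06 L = 89.32 g
kanamycin: V = C2·V2/C1 = 44.8 µg/mL × 4060 mL ÷ 50000 µg/mL = 3.64 mL
hemin: V = C2·V2/C1 = 9.26 µg/mL × 4060 mL ÷ 10000 µg/mL = 3.76 mL
streptomycin: V = C2·V2/C1 = 118 µg/mL × 4060 mL ÷ 100000 µg/mL = 4.79 mL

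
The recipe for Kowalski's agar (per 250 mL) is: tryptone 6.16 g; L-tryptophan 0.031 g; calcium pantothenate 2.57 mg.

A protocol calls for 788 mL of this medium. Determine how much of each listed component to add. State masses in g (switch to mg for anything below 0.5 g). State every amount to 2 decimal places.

tryptone 19.42 g; L-tryptophan 97.71 mg; calcium pantothenate 8.10 mg

Ratio of target to recipe volume: 788 / 250 = 3.152.
tryptone: 6.16 g × (788 mL / 250 mL) = 19.42 g
L-tryptophan: 0.031 g × (788 mL / 250 mL) = 0.097712 g = 97.71 mg
calcium pantothenate: 2.57 mg × (788 mL / 250 mL) = 8.10 mg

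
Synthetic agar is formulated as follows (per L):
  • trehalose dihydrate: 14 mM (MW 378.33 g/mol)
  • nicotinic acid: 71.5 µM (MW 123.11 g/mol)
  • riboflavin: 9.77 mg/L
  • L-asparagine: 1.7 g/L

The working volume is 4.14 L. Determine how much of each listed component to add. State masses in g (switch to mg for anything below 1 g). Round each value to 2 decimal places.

Working volume: 4.14 L.
trehalose dihydrate: 14 mmol/L × 378.33 g/mol × 4.14 L ÷ 1000 = 21.93 g
nicotinic acid: 71.5 µmol/L × 123.11 g/mol × 4.14 L ÷ 1000 = 36.44 mg
riboflavin: 9.77 mg/L × 4.14 L = 40.45 mg
L-asparagine: 1.7 g/L × 4.14 L = 7.04 g

trehalose dihydrate 21.93 g; nicotinic acid 36.44 mg; riboflavin 40.45 mg; L-asparagine 7.04 g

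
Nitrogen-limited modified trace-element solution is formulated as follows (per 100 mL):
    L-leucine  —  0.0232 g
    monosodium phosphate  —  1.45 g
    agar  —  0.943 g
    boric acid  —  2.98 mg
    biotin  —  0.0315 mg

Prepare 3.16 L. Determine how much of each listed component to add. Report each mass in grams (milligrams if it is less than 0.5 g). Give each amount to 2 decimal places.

L-leucine 0.73 g; monosodium phosphate 45.82 g; agar 29.80 g; boric acid 94.17 mg; biotin 1.00 mg

Scale factor = 3160 mL / 100 mL = 31.6.
L-leucine: 0.0232 g × (3160 mL / 100 mL) = 0.73 g
monosodium phosphate: 1.45 g × (3160 mL / 100 mL) = 45.82 g
agar: 0.943 g × (3160 mL / 100 mL) = 29.80 g
boric acid: 2.98 mg × (3160 mL / 100 mL) = 94.17 mg
biotin: 0.0315 mg × (3160 mL / 100 mL) = 1.00 mg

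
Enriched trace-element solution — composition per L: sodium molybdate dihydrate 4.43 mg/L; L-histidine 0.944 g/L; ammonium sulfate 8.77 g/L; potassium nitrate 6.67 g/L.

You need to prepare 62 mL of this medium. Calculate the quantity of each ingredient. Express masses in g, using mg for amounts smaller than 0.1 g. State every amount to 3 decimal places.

Working volume: 62 mL = 0.062 L.
sodium molybdate dihydrate: 4.43 mg/L × 0.062 L = 0.275 mg
L-histidine: 0.944 g/L × 0.062 L = 0.058528 g = 58.528 mg
ammonium sulfate: 8.77 g/L × 0.062 L = 0.544 g
potassium nitrate: 6.67 g/L × 0.062 L = 0.414 g

sodium molybdate dihydrate 0.275 mg; L-histidine 58.528 mg; ammonium sulfate 0.544 g; potassium nitrate 0.414 g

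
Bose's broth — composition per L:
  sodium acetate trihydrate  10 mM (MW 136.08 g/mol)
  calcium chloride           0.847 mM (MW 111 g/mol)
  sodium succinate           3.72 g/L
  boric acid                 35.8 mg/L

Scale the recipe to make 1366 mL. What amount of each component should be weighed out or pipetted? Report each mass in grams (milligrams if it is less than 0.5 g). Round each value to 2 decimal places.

Target volume = 1366 mL = 1.366 L.
sodium acetate trihydrate: 10 mmol/L × 136.08 g/mol × 1.366 L ÷ 1000 = 1.86 g
calcium chloride: 0.847 mmol/L × 111 mg/mmol × 1.366 L = 128.43 mg
sodium succinate: 3.72 g/L × 1.366 L = 5.08 g
boric acid: 35.8 mg/L × 1.366 L = 48.90 mg

sodium acetate trihydrate 1.86 g; calcium chloride 128.43 mg; sodium succinate 5.08 g; boric acid 48.90 mg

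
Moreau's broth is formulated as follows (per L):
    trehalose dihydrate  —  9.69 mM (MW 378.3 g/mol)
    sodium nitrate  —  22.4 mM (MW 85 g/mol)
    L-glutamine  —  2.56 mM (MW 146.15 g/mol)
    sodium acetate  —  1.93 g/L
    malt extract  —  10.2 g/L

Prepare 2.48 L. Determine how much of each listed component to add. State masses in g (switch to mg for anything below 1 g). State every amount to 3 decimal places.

trehalose dihydrate 9.091 g; sodium nitrate 4.722 g; L-glutamine 927.877 mg; sodium acetate 4.786 g; malt extract 25.296 g

Working volume: 2.48 L.
trehalose dihydrate: 9.69 mmol/L × 378.3 g/mol × 2.48 L ÷ 1000 = 9.091 g
sodium nitrate: 22.4 mmol/L × 85 g/mol × 2.48 L ÷ 1000 = 4.722 g
L-glutamine: 2.56 mmol/L × 146.15 mg/mmol × 2.48 L = 927.877 mg
sodium acetate: 1.93 g/L × 2.48 L = 4.786 g
malt extract: 10.2 g/L × 2.48 L = 25.296 g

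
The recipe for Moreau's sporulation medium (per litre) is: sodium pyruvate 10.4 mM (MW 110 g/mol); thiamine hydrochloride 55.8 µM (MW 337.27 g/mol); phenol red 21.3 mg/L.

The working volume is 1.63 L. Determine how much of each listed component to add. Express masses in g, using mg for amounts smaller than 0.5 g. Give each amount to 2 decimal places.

sodium pyruvate 1.86 g; thiamine hydrochloride 30.68 mg; phenol red 34.72 mg

Scale factor relative to 1 L: 1.63.
sodium pyruvate: 10.4 mmol/L × 110 g/mol × 1.63 L ÷ 1000 = 1.86 g
thiamine hydrochloride: 55.8 µmol/L × 337.27 g/mol × 1.63 L ÷ 1000 = 30.68 mg
phenol red: 21.3 mg/L × 1.63 L = 34.72 mg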